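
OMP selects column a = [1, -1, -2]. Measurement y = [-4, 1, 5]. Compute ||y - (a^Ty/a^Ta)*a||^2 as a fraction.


a^T a = 6.
a^T y = -15.
coeff = -15/6 = -5/2.
||r||^2 = 9/2.

9/2


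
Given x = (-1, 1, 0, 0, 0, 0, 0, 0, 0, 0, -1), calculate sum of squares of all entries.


Non-zero entries: [(0, -1), (1, 1), (10, -1)]
Squares: [1, 1, 1]
||x||_2^2 = sum = 3.

3


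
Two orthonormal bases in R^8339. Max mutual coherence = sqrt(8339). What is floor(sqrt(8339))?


91^2 = 8281 <= 8339 < 8464 = 92^2, so 91 <= sqrt(8339) < 92.
floor(sqrt(8339)) = 91.

91


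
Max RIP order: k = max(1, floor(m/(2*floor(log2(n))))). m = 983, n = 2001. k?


floor(log2(2001)) = 10.
2*10 = 20.
m/(2*floor(log2(n))) = 983/20 ≈ 49.15.
floor = 49.
k = max(1, 49) = 49.

49


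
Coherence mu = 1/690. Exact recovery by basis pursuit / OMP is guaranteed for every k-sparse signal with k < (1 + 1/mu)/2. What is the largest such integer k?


1/mu = 690.
1 + 1/mu = 691.
(1 + 1/mu)/2 = 345.5 is not an integer, so k_max = floor(345.5) = 345.

345


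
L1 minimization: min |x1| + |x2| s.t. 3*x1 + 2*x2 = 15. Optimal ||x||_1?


Axis intercepts:
  x1 = 5, x2 = 0: L1 = 5
  x1 = 0, x2 = 15/2: L1 = 15/2
x* = (5, 0)
||x*||_1 = 5.

5


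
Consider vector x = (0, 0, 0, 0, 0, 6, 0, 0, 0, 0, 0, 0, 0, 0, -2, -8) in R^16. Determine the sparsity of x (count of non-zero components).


Non-zero positions: [5, 14, 15].
Sparsity = 3.

3


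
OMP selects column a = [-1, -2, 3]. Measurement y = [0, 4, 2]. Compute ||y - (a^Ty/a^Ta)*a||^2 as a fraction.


a^T a = 14.
a^T y = -2.
coeff = -2/14 = -1/7.
||r||^2 = 138/7.

138/7


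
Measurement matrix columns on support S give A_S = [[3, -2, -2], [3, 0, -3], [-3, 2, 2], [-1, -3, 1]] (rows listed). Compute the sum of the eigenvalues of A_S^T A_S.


Sum of eigenvalues of A_S^T A_S = trace(A_S^T A_S) = sum of squared column norms of A_S.
A_S^T A_S diagonal: [28, 17, 18].
trace = 28 + 17 + 18 = 63.

63


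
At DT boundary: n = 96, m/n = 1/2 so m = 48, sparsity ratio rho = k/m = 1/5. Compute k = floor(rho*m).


m = 1/2*96 = 48.
rho = 1/5.
rho*m = 1/5*48 = 9.6.
k = floor(9.6) = 9.

9


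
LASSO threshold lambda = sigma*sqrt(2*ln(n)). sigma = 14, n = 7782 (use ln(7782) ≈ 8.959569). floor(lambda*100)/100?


ln(7782) ≈ 8.959569.
2*ln(n) ≈ 17.919138.
sqrt(2*ln(n)) ≈ sqrt(17.919138) ≈ 4.2331.
lambda ≈ 14*4.2331 = 59.2634.
floor(lambda*100)/100 = 59.26.

59.26


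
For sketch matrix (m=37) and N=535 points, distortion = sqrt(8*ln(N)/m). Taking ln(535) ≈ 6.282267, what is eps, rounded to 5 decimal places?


ln(535) ≈ 6.282267.
8*ln(N)/m ≈ 8*6.282267/37 ≈ 1.358328.
eps = sqrt(1.358328) ≈ 1.1654733 ≈ 1.16547.

1.16547


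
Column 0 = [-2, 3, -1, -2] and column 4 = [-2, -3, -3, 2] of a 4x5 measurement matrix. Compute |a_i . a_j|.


Inner product: -2*-2 + 3*-3 + -1*-3 + -2*2
Products: [4, -9, 3, -4]
Sum = -6.
|dot| = 6.

6


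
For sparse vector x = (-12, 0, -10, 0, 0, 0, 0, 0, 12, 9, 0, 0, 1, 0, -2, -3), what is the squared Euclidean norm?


Non-zero entries: [(0, -12), (2, -10), (8, 12), (9, 9), (12, 1), (14, -2), (15, -3)]
Squares: [144, 100, 144, 81, 1, 4, 9]
||x||_2^2 = sum = 483.

483


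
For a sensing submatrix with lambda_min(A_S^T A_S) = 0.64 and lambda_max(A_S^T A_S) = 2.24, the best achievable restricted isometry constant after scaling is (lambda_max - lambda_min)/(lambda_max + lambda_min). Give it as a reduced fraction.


lambda_max - lambda_min = 2.24 - 0.64 = 1.60.
lambda_max + lambda_min = 2.24 + 0.64 = 2.88.
delta = 1.60/2.88 = 160/288 = 5/9.

5/9


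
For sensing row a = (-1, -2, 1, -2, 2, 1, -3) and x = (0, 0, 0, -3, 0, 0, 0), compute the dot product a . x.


Non-zero terms: ['-2*-3']
Products: [6]
y = sum = 6.

6


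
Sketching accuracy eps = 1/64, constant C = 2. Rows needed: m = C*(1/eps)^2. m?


1/eps = 64.
(1/eps)^2 = 4096.
m = 2*4096 = 8192.

8192


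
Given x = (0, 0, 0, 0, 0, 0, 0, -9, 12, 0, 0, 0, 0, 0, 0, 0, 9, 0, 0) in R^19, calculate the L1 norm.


Non-zero entries: [(7, -9), (8, 12), (16, 9)]
Absolute values: [9, 12, 9]
||x||_1 = sum = 30.

30


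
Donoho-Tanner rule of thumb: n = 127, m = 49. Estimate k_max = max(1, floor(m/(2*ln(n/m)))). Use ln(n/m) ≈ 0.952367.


n/m = 127/49.
ln(n/m) ≈ 0.952367.
2*ln(n/m) ≈ 1.904734.
m/(2*ln(n/m)) ≈ 49/1.904734 ≈ 25.7254.
floor = 25.
k_max = max(1, 25) = 25.

25


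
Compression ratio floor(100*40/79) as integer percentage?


100*m/n = 100*40/79 ≈ 50.6329.
floor = 50.

50


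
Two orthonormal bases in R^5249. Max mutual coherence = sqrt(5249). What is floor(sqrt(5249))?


72^2 = 5184 <= 5249 < 5329 = 73^2, so 72 <= sqrt(5249) < 73.
floor(sqrt(5249)) = 72.

72


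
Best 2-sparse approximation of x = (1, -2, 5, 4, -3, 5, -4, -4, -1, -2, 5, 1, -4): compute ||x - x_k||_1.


Sorted |x_i| descending: [5, 5, 5, 4, 4, 4, 4, 3, 2, 2, 1, 1, 1]
Keep top 2: [5, 5]
Tail entries: [5, 4, 4, 4, 4, 3, 2, 2, 1, 1, 1]
L1 error = sum of tail = 31.

31


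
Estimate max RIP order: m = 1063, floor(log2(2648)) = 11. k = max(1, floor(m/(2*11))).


floor(log2(2648)) = 11.
2*11 = 22.
m/(2*floor(log2(n))) = 1063/22 ≈ 48.3182.
floor = 48.
k = max(1, 48) = 48.

48


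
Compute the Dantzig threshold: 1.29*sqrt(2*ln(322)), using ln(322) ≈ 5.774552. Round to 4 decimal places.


ln(322) ≈ 5.774552.
2*ln(n) ≈ 11.549104.
sqrt(2*ln(n)) ≈ sqrt(11.549104) ≈ 3.398397.
threshold ≈ 1.29*3.398397 = 4.38393213 ≈ 4.3839.

4.3839


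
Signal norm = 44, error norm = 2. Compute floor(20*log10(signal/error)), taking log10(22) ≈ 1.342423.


||x||/||e|| = 44/2 = 22.
log10(22) ≈ 1.342423.
20*log10(||x||/||e||) ≈ 20*1.342423 = 26.84846.
floor(26.84846) = 26.

26


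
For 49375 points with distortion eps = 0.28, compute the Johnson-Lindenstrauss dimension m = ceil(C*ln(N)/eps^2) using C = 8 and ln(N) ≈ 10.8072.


ln(49375) ≈ 10.8072.
eps^2 = 0.28^2 = 0.0784.
C*ln(N)/eps^2 ≈ 8*10.8072/0.0784 ≈ 1102.7755.
m = ceil(1102.7755) = 1103.

1103


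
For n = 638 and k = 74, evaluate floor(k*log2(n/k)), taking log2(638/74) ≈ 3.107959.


log2(n/k) = log2(638/74) ≈ 3.107959.
k*log2(n/k) ≈ 74*3.107959 = 229.988966.
floor(229.988966) = 229.

229


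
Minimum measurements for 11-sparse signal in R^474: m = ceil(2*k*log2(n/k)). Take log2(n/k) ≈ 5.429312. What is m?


log2(n/k) = log2(474/11) ≈ 5.429312.
2*k*log2(n/k) ≈ 2*11*5.429312 = 119.444864.
m = ceil(119.444864) = 120.

120


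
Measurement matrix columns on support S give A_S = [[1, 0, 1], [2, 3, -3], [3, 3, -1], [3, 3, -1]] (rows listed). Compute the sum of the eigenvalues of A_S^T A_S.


Sum of eigenvalues of A_S^T A_S = trace(A_S^T A_S) = sum of squared column norms of A_S.
A_S^T A_S diagonal: [23, 27, 12].
trace = 23 + 27 + 12 = 62.

62


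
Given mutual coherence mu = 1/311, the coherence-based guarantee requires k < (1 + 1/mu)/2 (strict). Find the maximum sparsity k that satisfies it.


1/mu = 311.
1 + 1/mu = 312.
(1 + 1/mu)/2 = 156 is an integer and the inequality is strict, so k_max = 156 - 1 = 155.

155


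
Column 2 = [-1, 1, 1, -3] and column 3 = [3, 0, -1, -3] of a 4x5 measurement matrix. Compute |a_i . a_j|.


Inner product: -1*3 + 1*0 + 1*-1 + -3*-3
Products: [-3, 0, -1, 9]
Sum = 5.
|dot| = 5.

5


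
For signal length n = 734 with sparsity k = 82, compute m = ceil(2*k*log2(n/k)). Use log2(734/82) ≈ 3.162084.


log2(n/k) = log2(734/82) ≈ 3.162084.
2*k*log2(n/k) ≈ 2*82*3.162084 = 518.581776.
m = ceil(518.581776) = 519.

519


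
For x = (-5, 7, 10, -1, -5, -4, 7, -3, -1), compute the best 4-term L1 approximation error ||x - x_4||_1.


Sorted |x_i| descending: [10, 7, 7, 5, 5, 4, 3, 1, 1]
Keep top 4: [10, 7, 7, 5]
Tail entries: [5, 4, 3, 1, 1]
L1 error = sum of tail = 14.

14


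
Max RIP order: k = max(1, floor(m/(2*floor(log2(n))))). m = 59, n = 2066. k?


floor(log2(2066)) = 11.
2*11 = 22.
m/(2*floor(log2(n))) = 59/22 ≈ 2.6818.
floor = 2.
k = max(1, 2) = 2.

2


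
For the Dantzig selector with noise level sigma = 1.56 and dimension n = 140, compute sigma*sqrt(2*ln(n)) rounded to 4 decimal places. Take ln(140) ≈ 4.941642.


ln(140) ≈ 4.941642.
2*ln(n) ≈ 9.883284.
sqrt(2*ln(n)) ≈ sqrt(9.883284) ≈ 3.143769.
threshold ≈ 1.56*3.143769 = 4.90427964 ≈ 4.9043.

4.9043


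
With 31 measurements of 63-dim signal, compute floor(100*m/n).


100*m/n = 100*31/63 ≈ 49.2063.
floor = 49.

49


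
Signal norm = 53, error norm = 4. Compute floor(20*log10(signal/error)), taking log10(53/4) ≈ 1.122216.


||x||/||e|| = 53/4.
log10(53/4) ≈ 1.122216.
20*log10(||x||/||e||) ≈ 20*1.122216 = 22.44432.
floor(22.44432) = 22.

22


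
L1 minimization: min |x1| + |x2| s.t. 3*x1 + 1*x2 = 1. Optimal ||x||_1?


Axis intercepts:
  x1 = 1/3, x2 = 0: L1 = 1/3
  x1 = 0, x2 = 1: L1 = 1
x* = (1/3, 0)
||x*||_1 = 1/3.

1/3


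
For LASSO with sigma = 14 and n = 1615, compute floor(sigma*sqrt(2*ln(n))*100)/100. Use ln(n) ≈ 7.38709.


ln(1615) ≈ 7.38709.
2*ln(n) ≈ 14.77418.
sqrt(2*ln(n)) ≈ sqrt(14.77418) ≈ 3.84372.
lambda ≈ 14*3.84372 = 53.81208.
floor(lambda*100)/100 = 53.81.

53.81


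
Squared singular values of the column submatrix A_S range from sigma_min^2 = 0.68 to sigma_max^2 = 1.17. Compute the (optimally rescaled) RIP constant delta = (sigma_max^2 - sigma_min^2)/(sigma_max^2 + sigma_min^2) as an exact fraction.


lambda_max - lambda_min = 1.17 - 0.68 = 0.49.
lambda_max + lambda_min = 1.17 + 0.68 = 1.85.
delta = 0.49/1.85 = 49/185.

49/185


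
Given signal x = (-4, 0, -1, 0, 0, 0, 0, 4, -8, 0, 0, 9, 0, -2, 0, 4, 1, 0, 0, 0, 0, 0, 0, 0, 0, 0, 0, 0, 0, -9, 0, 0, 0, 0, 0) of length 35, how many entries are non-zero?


Non-zero positions: [0, 2, 7, 8, 11, 13, 15, 16, 29].
Sparsity = 9.

9


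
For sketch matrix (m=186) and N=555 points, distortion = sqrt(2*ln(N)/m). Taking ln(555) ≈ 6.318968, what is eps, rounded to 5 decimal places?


ln(555) ≈ 6.318968.
2*ln(N)/m ≈ 2*6.318968/186 ≈ 0.06794589.
eps = sqrt(0.06794589) ≈ 0.2606643 ≈ 0.26066.

0.26066


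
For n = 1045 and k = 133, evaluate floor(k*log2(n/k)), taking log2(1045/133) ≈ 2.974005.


log2(n/k) = log2(1045/133) ≈ 2.974005.
k*log2(n/k) ≈ 133*2.974005 = 395.542665.
floor(395.542665) = 395.

395


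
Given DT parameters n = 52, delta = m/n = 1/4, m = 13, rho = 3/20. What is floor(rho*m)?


m = 1/4*52 = 13.
rho = 3/20.
rho*m = 3/20*13 = 1.95.
k = floor(1.95) = 1.

1


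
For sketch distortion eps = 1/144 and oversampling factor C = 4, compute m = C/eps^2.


1/eps = 144.
(1/eps)^2 = 20736.
m = 4*20736 = 82944.

82944


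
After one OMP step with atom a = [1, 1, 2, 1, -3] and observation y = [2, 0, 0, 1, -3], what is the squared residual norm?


a^T a = 16.
a^T y = 12.
coeff = 12/16 = 3/4.
||r||^2 = 5.

5


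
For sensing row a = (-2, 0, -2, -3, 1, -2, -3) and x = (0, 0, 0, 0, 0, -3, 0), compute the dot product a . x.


Non-zero terms: ['-2*-3']
Products: [6]
y = sum = 6.

6


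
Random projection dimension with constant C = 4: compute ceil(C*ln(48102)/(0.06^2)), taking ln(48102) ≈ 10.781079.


ln(48102) ≈ 10.781079.
eps^2 = 0.06^2 = 0.0036.
C*ln(N)/eps^2 ≈ 4*10.781079/0.0036 ≈ 11978.9767.
m = ceil(11978.9767) = 11979.

11979


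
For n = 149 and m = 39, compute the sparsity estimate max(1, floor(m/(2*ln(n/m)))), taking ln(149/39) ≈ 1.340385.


n/m = 149/39.
ln(n/m) ≈ 1.340385.
2*ln(n/m) ≈ 2.68077.
m/(2*ln(n/m)) ≈ 39/2.68077 ≈ 14.5481.
floor = 14.
k_max = max(1, 14) = 14.

14


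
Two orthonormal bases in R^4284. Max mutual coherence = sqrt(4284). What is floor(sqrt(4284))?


65^2 = 4225 <= 4284 < 4356 = 66^2, so 65 <= sqrt(4284) < 66.
floor(sqrt(4284)) = 65.

65


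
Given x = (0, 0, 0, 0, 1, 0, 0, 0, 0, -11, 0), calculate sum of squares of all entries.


Non-zero entries: [(4, 1), (9, -11)]
Squares: [1, 121]
||x||_2^2 = sum = 122.

122


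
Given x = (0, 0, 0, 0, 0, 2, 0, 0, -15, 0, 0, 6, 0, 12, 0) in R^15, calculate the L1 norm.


Non-zero entries: [(5, 2), (8, -15), (11, 6), (13, 12)]
Absolute values: [2, 15, 6, 12]
||x||_1 = sum = 35.

35


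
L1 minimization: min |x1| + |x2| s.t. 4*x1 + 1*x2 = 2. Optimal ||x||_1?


Axis intercepts:
  x1 = 1/2, x2 = 0: L1 = 1/2
  x1 = 0, x2 = 2: L1 = 2
x* = (1/2, 0)
||x*||_1 = 1/2.

1/2


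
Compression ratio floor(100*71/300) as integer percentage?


100*m/n = 100*71/300 ≈ 23.6667.
floor = 23.

23


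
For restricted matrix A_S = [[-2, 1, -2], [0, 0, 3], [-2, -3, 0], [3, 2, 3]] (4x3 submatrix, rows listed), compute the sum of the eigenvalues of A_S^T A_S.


Sum of eigenvalues of A_S^T A_S = trace(A_S^T A_S) = sum of squared column norms of A_S.
A_S^T A_S diagonal: [17, 14, 22].
trace = 17 + 14 + 22 = 53.

53


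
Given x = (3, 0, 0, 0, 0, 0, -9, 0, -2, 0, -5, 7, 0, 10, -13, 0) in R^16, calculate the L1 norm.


Non-zero entries: [(0, 3), (6, -9), (8, -2), (10, -5), (11, 7), (13, 10), (14, -13)]
Absolute values: [3, 9, 2, 5, 7, 10, 13]
||x||_1 = sum = 49.

49


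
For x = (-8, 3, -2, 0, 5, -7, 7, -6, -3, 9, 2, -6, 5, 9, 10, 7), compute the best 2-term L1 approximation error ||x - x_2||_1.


Sorted |x_i| descending: [10, 9, 9, 8, 7, 7, 7, 6, 6, 5, 5, 3, 3, 2, 2, 0]
Keep top 2: [10, 9]
Tail entries: [9, 8, 7, 7, 7, 6, 6, 5, 5, 3, 3, 2, 2, 0]
L1 error = sum of tail = 70.

70


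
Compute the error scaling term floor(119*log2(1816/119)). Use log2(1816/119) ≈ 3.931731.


log2(n/k) = log2(1816/119) ≈ 3.931731.
k*log2(n/k) ≈ 119*3.931731 = 467.875989.
floor(467.875989) = 467.

467


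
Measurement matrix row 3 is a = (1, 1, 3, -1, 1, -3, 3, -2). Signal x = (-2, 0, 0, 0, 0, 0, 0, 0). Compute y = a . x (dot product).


Non-zero terms: ['1*-2']
Products: [-2]
y = sum = -2.

-2


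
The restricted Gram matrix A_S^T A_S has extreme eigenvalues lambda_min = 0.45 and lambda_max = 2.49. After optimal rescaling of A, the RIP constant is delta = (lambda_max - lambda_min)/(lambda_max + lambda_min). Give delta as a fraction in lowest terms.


lambda_max - lambda_min = 2.49 - 0.45 = 2.04.
lambda_max + lambda_min = 2.49 + 0.45 = 2.94.
delta = 2.04/2.94 = 204/294 = 34/49.

34/49


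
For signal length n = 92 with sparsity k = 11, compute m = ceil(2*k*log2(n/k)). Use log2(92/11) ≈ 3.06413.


log2(n/k) = log2(92/11) ≈ 3.06413.
2*k*log2(n/k) ≈ 2*11*3.06413 = 67.41086.
m = ceil(67.41086) = 68.

68


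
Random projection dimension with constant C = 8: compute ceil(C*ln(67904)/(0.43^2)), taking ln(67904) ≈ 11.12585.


ln(67904) ≈ 11.12585.
eps^2 = 0.43^2 = 0.1849.
C*ln(N)/eps^2 ≈ 8*11.12585/0.1849 ≈ 481.378.
m = ceil(481.378) = 482.

482


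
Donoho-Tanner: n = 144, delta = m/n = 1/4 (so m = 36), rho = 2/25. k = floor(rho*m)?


m = 1/4*144 = 36.
rho = 2/25.
rho*m = 2/25*36 = 2.88.
k = floor(2.88) = 2.

2


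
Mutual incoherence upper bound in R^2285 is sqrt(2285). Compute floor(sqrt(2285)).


47^2 = 2209 <= 2285 < 2304 = 48^2, so 47 <= sqrt(2285) < 48.
floor(sqrt(2285)) = 47.

47


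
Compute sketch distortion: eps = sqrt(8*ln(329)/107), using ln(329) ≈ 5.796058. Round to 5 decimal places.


ln(329) ≈ 5.796058.
8*ln(N)/m ≈ 8*5.796058/107 ≈ 0.43335013.
eps = sqrt(0.43335013) ≈ 0.6582933 ≈ 0.65829.

0.65829


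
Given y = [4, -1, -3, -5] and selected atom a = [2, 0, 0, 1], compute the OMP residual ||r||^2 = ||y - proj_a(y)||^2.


a^T a = 5.
a^T y = 3.
coeff = 3/5 = 3/5.
||r||^2 = 246/5.

246/5


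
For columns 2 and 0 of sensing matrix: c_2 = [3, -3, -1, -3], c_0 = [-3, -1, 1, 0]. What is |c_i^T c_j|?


Inner product: 3*-3 + -3*-1 + -1*1 + -3*0
Products: [-9, 3, -1, 0]
Sum = -7.
|dot| = 7.

7


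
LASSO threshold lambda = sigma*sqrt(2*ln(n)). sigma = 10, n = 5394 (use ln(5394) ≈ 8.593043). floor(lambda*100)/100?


ln(5394) ≈ 8.593043.
2*ln(n) ≈ 17.186086.
sqrt(2*ln(n)) ≈ sqrt(17.186086) ≈ 4.14561.
lambda ≈ 10*4.14561 = 41.4561.
floor(lambda*100)/100 = 41.45.

41.45


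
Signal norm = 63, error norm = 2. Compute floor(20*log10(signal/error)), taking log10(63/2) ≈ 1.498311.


||x||/||e|| = 63/2.
log10(63/2) ≈ 1.498311.
20*log10(||x||/||e||) ≈ 20*1.498311 = 29.96622.
floor(29.96622) = 29.

29


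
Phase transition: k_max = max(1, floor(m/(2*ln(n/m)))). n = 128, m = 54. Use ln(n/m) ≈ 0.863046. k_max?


n/m = 128/54 = 64/27.
ln(n/m) ≈ 0.863046.
2*ln(n/m) ≈ 1.726092.
m/(2*ln(n/m)) ≈ 54/1.726092 ≈ 31.2845.
floor = 31.
k_max = max(1, 31) = 31.

31


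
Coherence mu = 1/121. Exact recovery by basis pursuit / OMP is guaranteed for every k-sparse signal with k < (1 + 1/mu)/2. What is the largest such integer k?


1/mu = 121.
1 + 1/mu = 122.
(1 + 1/mu)/2 = 61 is an integer and the inequality is strict, so k_max = 61 - 1 = 60.

60


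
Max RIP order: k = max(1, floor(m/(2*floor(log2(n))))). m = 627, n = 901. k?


floor(log2(901)) = 9.
2*9 = 18.
m/(2*floor(log2(n))) = 627/18 ≈ 34.8333.
floor = 34.
k = max(1, 34) = 34.

34


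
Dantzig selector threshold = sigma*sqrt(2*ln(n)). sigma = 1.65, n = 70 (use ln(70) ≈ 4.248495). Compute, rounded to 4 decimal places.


ln(70) ≈ 4.248495.
2*ln(n) ≈ 8.49699.
sqrt(2*ln(n)) ≈ sqrt(8.49699) ≈ 2.91496.
threshold ≈ 1.65*2.91496 = 4.809684 ≈ 4.8097.

4.8097


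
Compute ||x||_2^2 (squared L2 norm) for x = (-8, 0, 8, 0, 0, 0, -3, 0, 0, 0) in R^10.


Non-zero entries: [(0, -8), (2, 8), (6, -3)]
Squares: [64, 64, 9]
||x||_2^2 = sum = 137.

137


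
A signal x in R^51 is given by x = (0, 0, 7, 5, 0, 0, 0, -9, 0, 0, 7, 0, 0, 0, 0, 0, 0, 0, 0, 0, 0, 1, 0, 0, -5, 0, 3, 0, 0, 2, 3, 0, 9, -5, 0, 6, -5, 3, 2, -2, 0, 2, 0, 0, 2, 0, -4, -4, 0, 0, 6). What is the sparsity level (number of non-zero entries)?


Non-zero positions: [2, 3, 7, 10, 21, 24, 26, 29, 30, 32, 33, 35, 36, 37, 38, 39, 41, 44, 46, 47, 50].
Sparsity = 21.

21


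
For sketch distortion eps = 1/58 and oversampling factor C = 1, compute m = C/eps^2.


1/eps = 58.
(1/eps)^2 = 3364.
m = 1*3364 = 3364.

3364


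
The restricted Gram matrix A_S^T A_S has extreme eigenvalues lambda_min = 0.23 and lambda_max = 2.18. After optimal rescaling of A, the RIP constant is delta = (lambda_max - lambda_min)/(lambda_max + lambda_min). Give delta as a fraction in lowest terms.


lambda_max - lambda_min = 2.18 - 0.23 = 1.95.
lambda_max + lambda_min = 2.18 + 0.23 = 2.41.
delta = 1.95/2.41 = 195/241.

195/241


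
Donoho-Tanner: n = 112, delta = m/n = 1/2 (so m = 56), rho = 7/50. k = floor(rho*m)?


m = 1/2*112 = 56.
rho = 7/50.
rho*m = 7/50*56 = 7.84.
k = floor(7.84) = 7.

7


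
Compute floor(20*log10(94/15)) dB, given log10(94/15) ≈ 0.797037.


||x||/||e|| = 94/15.
log10(94/15) ≈ 0.797037.
20*log10(||x||/||e||) ≈ 20*0.797037 = 15.94074.
floor(15.94074) = 15.

15


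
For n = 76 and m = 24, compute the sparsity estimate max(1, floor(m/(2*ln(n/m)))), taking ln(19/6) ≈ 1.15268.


n/m = 76/24 = 19/6.
ln(n/m) ≈ 1.15268.
2*ln(n/m) ≈ 2.30536.
m/(2*ln(n/m)) ≈ 24/2.30536 ≈ 10.4105.
floor = 10.
k_max = max(1, 10) = 10.

10


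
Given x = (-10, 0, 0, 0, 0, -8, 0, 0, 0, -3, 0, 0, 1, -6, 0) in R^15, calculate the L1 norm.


Non-zero entries: [(0, -10), (5, -8), (9, -3), (12, 1), (13, -6)]
Absolute values: [10, 8, 3, 1, 6]
||x||_1 = sum = 28.

28


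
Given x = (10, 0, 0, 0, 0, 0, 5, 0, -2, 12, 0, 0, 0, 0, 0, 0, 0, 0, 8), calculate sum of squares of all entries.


Non-zero entries: [(0, 10), (6, 5), (8, -2), (9, 12), (18, 8)]
Squares: [100, 25, 4, 144, 64]
||x||_2^2 = sum = 337.

337


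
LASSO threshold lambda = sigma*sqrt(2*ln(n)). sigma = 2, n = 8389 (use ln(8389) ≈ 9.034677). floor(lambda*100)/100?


ln(8389) ≈ 9.034677.
2*ln(n) ≈ 18.069354.
sqrt(2*ln(n)) ≈ sqrt(18.069354) ≈ 4.250806.
lambda ≈ 2*4.250806 = 8.501612.
floor(lambda*100)/100 = 8.50.

8.50


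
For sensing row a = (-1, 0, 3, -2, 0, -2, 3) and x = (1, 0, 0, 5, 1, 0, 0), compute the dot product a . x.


Non-zero terms: ['-1*1', '-2*5', '0*1']
Products: [-1, -10, 0]
y = sum = -11.

-11


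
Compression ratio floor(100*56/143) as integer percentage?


100*m/n = 100*56/143 ≈ 39.1608.
floor = 39.

39


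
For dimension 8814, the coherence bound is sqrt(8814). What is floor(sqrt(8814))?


93^2 = 8649 <= 8814 < 8836 = 94^2, so 93 <= sqrt(8814) < 94.
floor(sqrt(8814)) = 93.

93


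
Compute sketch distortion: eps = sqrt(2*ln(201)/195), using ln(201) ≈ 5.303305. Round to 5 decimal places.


ln(201) ≈ 5.303305.
2*ln(N)/m ≈ 2*5.303305/195 ≈ 0.05439287.
eps = sqrt(0.05439287) ≈ 0.2332228 ≈ 0.23322.

0.23322


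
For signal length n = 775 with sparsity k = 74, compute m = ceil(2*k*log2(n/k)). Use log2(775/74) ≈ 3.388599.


log2(n/k) = log2(775/74) ≈ 3.388599.
2*k*log2(n/k) ≈ 2*74*3.388599 = 501.512652.
m = ceil(501.512652) = 502.

502


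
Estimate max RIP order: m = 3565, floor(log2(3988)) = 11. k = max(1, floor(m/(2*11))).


floor(log2(3988)) = 11.
2*11 = 22.
m/(2*floor(log2(n))) = 3565/22 ≈ 162.0455.
floor = 162.
k = max(1, 162) = 162.

162


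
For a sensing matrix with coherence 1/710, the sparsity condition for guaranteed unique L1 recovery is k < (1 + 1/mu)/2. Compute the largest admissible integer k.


1/mu = 710.
1 + 1/mu = 711.
(1 + 1/mu)/2 = 355.5 is not an integer, so k_max = floor(355.5) = 355.

355


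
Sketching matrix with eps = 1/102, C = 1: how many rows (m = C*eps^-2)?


1/eps = 102.
(1/eps)^2 = 10404.
m = 1*10404 = 10404.

10404


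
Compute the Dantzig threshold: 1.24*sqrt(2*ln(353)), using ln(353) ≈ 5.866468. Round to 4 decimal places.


ln(353) ≈ 5.866468.
2*ln(n) ≈ 11.732936.
sqrt(2*ln(n)) ≈ sqrt(11.732936) ≈ 3.425337.
threshold ≈ 1.24*3.425337 = 4.24741788 ≈ 4.2474.

4.2474


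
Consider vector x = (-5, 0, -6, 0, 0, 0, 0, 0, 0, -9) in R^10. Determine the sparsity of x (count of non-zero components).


Non-zero positions: [0, 2, 9].
Sparsity = 3.

3


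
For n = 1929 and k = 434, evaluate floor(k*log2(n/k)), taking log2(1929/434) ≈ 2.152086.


log2(n/k) = log2(1929/434) ≈ 2.152086.
k*log2(n/k) ≈ 434*2.152086 = 934.005324.
floor(934.005324) = 934.

934


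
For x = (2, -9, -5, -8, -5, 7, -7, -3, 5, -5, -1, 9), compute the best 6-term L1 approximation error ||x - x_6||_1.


Sorted |x_i| descending: [9, 9, 8, 7, 7, 5, 5, 5, 5, 3, 2, 1]
Keep top 6: [9, 9, 8, 7, 7, 5]
Tail entries: [5, 5, 5, 3, 2, 1]
L1 error = sum of tail = 21.

21


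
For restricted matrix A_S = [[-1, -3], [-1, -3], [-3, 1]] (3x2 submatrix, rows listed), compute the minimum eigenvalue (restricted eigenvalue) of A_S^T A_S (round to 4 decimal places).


A_S^T A_S = [[11, 3], [3, 19]].
trace = 30.
det = 200.
disc = trace^2 - 4*det = 900 - 4*200 = 100.
sqrt(100) = 10.
lam_min = (30 - 10)/2 = 10 = 10.0000.

10.0000


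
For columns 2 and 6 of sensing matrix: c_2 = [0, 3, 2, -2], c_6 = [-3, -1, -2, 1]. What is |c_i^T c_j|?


Inner product: 0*-3 + 3*-1 + 2*-2 + -2*1
Products: [0, -3, -4, -2]
Sum = -9.
|dot| = 9.

9


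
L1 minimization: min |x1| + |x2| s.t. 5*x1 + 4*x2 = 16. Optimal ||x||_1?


Axis intercepts:
  x1 = 16/5, x2 = 0: L1 = 16/5
  x1 = 0, x2 = 4: L1 = 4
x* = (16/5, 0)
||x*||_1 = 16/5.

16/5


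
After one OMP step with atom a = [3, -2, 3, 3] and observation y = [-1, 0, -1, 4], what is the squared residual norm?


a^T a = 31.
a^T y = 6.
coeff = 6/31 = 6/31.
||r||^2 = 522/31.

522/31


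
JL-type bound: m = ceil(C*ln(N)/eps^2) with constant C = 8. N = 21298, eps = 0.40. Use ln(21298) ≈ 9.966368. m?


ln(21298) ≈ 9.966368.
eps^2 = 0.40^2 = 0.16.
C*ln(N)/eps^2 ≈ 8*9.966368/0.16 ≈ 498.3184.
m = ceil(498.3184) = 499.

499


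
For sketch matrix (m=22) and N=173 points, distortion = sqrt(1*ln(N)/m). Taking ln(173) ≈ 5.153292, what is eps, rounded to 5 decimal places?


ln(173) ≈ 5.153292.
1*ln(N)/m ≈ 1*5.153292/22 ≈ 0.23424055.
eps = sqrt(0.23424055) ≈ 0.483984 ≈ 0.48398.

0.48398


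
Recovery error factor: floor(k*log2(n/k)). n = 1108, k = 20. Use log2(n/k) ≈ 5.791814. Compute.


log2(n/k) = log2(1108/20) ≈ 5.791814.
k*log2(n/k) ≈ 20*5.791814 = 115.83628.
floor(115.83628) = 115.

115


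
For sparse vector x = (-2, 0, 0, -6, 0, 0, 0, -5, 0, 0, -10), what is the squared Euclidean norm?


Non-zero entries: [(0, -2), (3, -6), (7, -5), (10, -10)]
Squares: [4, 36, 25, 100]
||x||_2^2 = sum = 165.

165


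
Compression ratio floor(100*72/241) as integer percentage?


100*m/n = 100*72/241 ≈ 29.8755.
floor = 29.

29


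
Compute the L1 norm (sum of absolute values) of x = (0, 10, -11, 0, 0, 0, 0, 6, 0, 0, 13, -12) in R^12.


Non-zero entries: [(1, 10), (2, -11), (7, 6), (10, 13), (11, -12)]
Absolute values: [10, 11, 6, 13, 12]
||x||_1 = sum = 52.

52


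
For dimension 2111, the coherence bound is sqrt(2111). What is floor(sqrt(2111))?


45^2 = 2025 <= 2111 < 2116 = 46^2, so 45 <= sqrt(2111) < 46.
floor(sqrt(2111)) = 45.

45


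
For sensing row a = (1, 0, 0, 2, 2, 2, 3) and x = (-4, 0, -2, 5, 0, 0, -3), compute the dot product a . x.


Non-zero terms: ['1*-4', '0*-2', '2*5', '3*-3']
Products: [-4, 0, 10, -9]
y = sum = -3.

-3


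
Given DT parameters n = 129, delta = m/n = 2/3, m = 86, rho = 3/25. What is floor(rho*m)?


m = 2/3*129 = 86.
rho = 3/25.
rho*m = 3/25*86 = 10.32.
k = floor(10.32) = 10.

10


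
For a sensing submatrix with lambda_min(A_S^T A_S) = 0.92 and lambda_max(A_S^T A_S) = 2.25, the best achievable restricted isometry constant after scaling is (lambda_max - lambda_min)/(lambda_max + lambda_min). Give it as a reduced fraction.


lambda_max - lambda_min = 2.25 - 0.92 = 1.33.
lambda_max + lambda_min = 2.25 + 0.92 = 3.17.
delta = 1.33/3.17 = 133/317.

133/317


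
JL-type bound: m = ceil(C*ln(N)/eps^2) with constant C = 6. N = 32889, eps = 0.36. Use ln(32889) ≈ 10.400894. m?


ln(32889) ≈ 10.400894.
eps^2 = 0.36^2 = 0.1296.
C*ln(N)/eps^2 ≈ 6*10.400894/0.1296 ≈ 481.5229.
m = ceil(481.5229) = 482.

482


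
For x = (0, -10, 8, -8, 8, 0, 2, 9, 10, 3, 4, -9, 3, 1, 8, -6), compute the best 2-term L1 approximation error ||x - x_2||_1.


Sorted |x_i| descending: [10, 10, 9, 9, 8, 8, 8, 8, 6, 4, 3, 3, 2, 1, 0, 0]
Keep top 2: [10, 10]
Tail entries: [9, 9, 8, 8, 8, 8, 6, 4, 3, 3, 2, 1, 0, 0]
L1 error = sum of tail = 69.

69


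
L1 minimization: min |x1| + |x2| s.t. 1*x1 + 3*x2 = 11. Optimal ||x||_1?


Axis intercepts:
  x1 = 11, x2 = 0: L1 = 11
  x1 = 0, x2 = 11/3: L1 = 11/3
x* = (0, 11/3)
||x*||_1 = 11/3.

11/3


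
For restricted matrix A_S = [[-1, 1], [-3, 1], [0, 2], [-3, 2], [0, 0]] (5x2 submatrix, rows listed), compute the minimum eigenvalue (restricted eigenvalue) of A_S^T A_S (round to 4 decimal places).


A_S^T A_S = [[19, -10], [-10, 10]].
trace = 29.
det = 90.
disc = trace^2 - 4*det = 841 - 4*90 = 481.
sqrt(481) ≈ 21.931712.
lam_min = (29 - sqrt(481))/2 ≈ (29 - 21.931712)/2 = 3.534144 ≈ 3.5341.

3.5341


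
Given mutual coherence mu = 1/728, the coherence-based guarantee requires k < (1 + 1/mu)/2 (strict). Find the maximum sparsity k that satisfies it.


1/mu = 728.
1 + 1/mu = 729.
(1 + 1/mu)/2 = 364.5 is not an integer, so k_max = floor(364.5) = 364.

364


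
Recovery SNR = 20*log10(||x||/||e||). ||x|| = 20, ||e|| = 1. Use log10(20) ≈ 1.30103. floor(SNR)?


||x||/||e|| = 20/1 = 20.
log10(20) ≈ 1.30103.
20*log10(||x||/||e||) ≈ 20*1.30103 = 26.0206.
floor(26.0206) = 26.

26


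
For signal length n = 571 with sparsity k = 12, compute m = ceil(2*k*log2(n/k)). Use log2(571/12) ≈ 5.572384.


log2(n/k) = log2(571/12) ≈ 5.572384.
2*k*log2(n/k) ≈ 2*12*5.572384 = 133.737216.
m = ceil(133.737216) = 134.

134


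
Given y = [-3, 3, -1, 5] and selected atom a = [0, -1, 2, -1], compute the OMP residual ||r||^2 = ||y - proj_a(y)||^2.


a^T a = 6.
a^T y = -10.
coeff = -10/6 = -5/3.
||r||^2 = 82/3.

82/3


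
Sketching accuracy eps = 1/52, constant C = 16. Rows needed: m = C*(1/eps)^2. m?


1/eps = 52.
(1/eps)^2 = 2704.
m = 16*2704 = 43264.

43264


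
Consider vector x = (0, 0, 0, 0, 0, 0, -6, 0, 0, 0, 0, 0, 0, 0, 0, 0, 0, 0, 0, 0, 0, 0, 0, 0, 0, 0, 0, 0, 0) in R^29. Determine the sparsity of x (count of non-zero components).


Non-zero positions: [6].
Sparsity = 1.

1


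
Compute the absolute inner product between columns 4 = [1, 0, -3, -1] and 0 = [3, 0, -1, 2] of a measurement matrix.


Inner product: 1*3 + 0*0 + -3*-1 + -1*2
Products: [3, 0, 3, -2]
Sum = 4.
|dot| = 4.

4


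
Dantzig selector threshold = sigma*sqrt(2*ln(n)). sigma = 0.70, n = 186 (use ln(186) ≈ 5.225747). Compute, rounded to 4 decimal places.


ln(186) ≈ 5.225747.
2*ln(n) ≈ 10.451494.
sqrt(2*ln(n)) ≈ sqrt(10.451494) ≈ 3.232877.
threshold ≈ 0.70*3.232877 = 2.2630139 ≈ 2.2630.

2.2630


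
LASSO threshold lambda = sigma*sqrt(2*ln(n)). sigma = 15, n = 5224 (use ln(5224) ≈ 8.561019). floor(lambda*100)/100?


ln(5224) ≈ 8.561019.
2*ln(n) ≈ 17.122038.
sqrt(2*ln(n)) ≈ sqrt(17.122038) ≈ 4.137878.
lambda ≈ 15*4.137878 = 62.06817.
floor(lambda*100)/100 = 62.06.

62.06


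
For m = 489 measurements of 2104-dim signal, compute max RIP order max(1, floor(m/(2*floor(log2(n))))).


floor(log2(2104)) = 11.
2*11 = 22.
m/(2*floor(log2(n))) = 489/22 ≈ 22.2273.
floor = 22.
k = max(1, 22) = 22.

22


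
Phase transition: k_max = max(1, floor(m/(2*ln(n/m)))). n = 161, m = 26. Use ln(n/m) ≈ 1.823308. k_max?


n/m = 161/26.
ln(n/m) ≈ 1.823308.
2*ln(n/m) ≈ 3.646616.
m/(2*ln(n/m)) ≈ 26/3.646616 ≈ 7.1299.
floor = 7.
k_max = max(1, 7) = 7.

7


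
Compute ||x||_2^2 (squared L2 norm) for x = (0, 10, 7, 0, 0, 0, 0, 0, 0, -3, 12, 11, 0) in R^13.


Non-zero entries: [(1, 10), (2, 7), (9, -3), (10, 12), (11, 11)]
Squares: [100, 49, 9, 144, 121]
||x||_2^2 = sum = 423.

423


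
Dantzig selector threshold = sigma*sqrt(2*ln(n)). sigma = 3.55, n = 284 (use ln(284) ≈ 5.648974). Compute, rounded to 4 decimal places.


ln(284) ≈ 5.648974.
2*ln(n) ≈ 11.297948.
sqrt(2*ln(n)) ≈ sqrt(11.297948) ≈ 3.361242.
threshold ≈ 3.55*3.361242 = 11.9324091 ≈ 11.9324.

11.9324


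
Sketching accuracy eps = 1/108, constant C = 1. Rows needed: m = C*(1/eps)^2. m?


1/eps = 108.
(1/eps)^2 = 11664.
m = 1*11664 = 11664.

11664


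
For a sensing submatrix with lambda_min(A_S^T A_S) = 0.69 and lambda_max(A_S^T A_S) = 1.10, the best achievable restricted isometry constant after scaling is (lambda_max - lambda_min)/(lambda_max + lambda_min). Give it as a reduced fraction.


lambda_max - lambda_min = 1.10 - 0.69 = 0.41.
lambda_max + lambda_min = 1.10 + 0.69 = 1.79.
delta = 0.41/1.79 = 41/179.

41/179


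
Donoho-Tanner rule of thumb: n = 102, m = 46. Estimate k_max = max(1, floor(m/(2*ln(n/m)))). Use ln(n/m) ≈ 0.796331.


n/m = 102/46 = 51/23.
ln(n/m) ≈ 0.796331.
2*ln(n/m) ≈ 1.592662.
m/(2*ln(n/m)) ≈ 46/1.592662 ≈ 28.8825.
floor = 28.
k_max = max(1, 28) = 28.

28


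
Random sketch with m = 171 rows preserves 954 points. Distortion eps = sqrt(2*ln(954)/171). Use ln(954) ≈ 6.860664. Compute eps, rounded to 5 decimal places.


ln(954) ≈ 6.860664.
2*ln(N)/m ≈ 2*6.860664/171 ≈ 0.08024168.
eps = sqrt(0.08024168) ≈ 0.2832696 ≈ 0.28327.

0.28327


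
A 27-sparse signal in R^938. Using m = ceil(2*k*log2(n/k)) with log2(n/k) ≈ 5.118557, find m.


log2(n/k) = log2(938/27) ≈ 5.118557.
2*k*log2(n/k) ≈ 2*27*5.118557 = 276.402078.
m = ceil(276.402078) = 277.

277


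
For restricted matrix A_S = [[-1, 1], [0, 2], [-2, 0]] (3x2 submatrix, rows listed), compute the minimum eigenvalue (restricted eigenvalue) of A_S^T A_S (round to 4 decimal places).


A_S^T A_S = [[5, -1], [-1, 5]].
trace = 10.
det = 24.
disc = trace^2 - 4*det = 100 - 4*24 = 4.
sqrt(4) = 2.
lam_min = (10 - 2)/2 = 4 = 4.0000.

4.0000


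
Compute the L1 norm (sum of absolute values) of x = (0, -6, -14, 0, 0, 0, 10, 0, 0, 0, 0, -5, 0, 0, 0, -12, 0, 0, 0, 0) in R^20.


Non-zero entries: [(1, -6), (2, -14), (6, 10), (11, -5), (15, -12)]
Absolute values: [6, 14, 10, 5, 12]
||x||_1 = sum = 47.

47


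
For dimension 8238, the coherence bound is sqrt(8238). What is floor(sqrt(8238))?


90^2 = 8100 <= 8238 < 8281 = 91^2, so 90 <= sqrt(8238) < 91.
floor(sqrt(8238)) = 90.

90


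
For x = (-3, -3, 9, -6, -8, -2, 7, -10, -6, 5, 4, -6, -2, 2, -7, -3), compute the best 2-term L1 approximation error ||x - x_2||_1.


Sorted |x_i| descending: [10, 9, 8, 7, 7, 6, 6, 6, 5, 4, 3, 3, 3, 2, 2, 2]
Keep top 2: [10, 9]
Tail entries: [8, 7, 7, 6, 6, 6, 5, 4, 3, 3, 3, 2, 2, 2]
L1 error = sum of tail = 64.

64


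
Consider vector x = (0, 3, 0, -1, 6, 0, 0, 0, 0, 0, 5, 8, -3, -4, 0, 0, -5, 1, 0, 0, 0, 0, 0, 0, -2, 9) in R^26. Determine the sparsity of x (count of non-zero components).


Non-zero positions: [1, 3, 4, 10, 11, 12, 13, 16, 17, 24, 25].
Sparsity = 11.

11


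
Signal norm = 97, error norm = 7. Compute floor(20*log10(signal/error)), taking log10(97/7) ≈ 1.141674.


||x||/||e|| = 97/7.
log10(97/7) ≈ 1.141674.
20*log10(||x||/||e||) ≈ 20*1.141674 = 22.83348.
floor(22.83348) = 22.

22


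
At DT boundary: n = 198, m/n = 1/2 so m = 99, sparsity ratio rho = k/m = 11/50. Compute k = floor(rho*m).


m = 1/2*198 = 99.
rho = 11/50.
rho*m = 11/50*99 = 21.78.
k = floor(21.78) = 21.

21


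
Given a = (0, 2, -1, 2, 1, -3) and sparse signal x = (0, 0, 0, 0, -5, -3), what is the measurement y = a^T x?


Non-zero terms: ['1*-5', '-3*-3']
Products: [-5, 9]
y = sum = 4.

4


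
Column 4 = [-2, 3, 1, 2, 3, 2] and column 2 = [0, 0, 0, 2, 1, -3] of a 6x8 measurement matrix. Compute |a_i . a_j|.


Inner product: -2*0 + 3*0 + 1*0 + 2*2 + 3*1 + 2*-3
Products: [0, 0, 0, 4, 3, -6]
Sum = 1.
|dot| = 1.

1


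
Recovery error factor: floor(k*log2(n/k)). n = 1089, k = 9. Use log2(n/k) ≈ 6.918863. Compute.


log2(n/k) = log2(1089/9) ≈ 6.918863.
k*log2(n/k) ≈ 9*6.918863 = 62.269767.
floor(62.269767) = 62.

62


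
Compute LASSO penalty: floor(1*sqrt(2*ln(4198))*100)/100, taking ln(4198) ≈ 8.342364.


ln(4198) ≈ 8.342364.
2*ln(n) ≈ 16.684728.
sqrt(2*ln(n)) ≈ sqrt(16.684728) ≈ 4.084694.
lambda ≈ 1*4.084694 = 4.084694.
floor(lambda*100)/100 = 4.08.

4.08


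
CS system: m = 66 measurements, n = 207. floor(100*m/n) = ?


100*m/n = 100*66/207 ≈ 31.8841.
floor = 31.

31


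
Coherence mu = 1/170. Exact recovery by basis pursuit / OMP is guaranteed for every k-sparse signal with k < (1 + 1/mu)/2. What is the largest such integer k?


1/mu = 170.
1 + 1/mu = 171.
(1 + 1/mu)/2 = 85.5 is not an integer, so k_max = floor(85.5) = 85.

85


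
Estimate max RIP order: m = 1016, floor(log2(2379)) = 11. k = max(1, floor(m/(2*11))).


floor(log2(2379)) = 11.
2*11 = 22.
m/(2*floor(log2(n))) = 1016/22 ≈ 46.1818.
floor = 46.
k = max(1, 46) = 46.

46


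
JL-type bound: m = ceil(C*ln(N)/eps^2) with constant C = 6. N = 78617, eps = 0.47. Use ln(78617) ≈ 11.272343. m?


ln(78617) ≈ 11.272343.
eps^2 = 0.47^2 = 0.2209.
C*ln(N)/eps^2 ≈ 6*11.272343/0.2209 ≈ 306.175.
m = ceil(306.175) = 307.

307


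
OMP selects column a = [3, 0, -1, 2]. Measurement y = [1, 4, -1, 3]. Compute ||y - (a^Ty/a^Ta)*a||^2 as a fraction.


a^T a = 14.
a^T y = 10.
coeff = 10/14 = 5/7.
||r||^2 = 139/7.

139/7


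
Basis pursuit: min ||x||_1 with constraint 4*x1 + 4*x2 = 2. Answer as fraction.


Axis intercepts:
  x1 = 1/2, x2 = 0: L1 = 1/2
  x1 = 0, x2 = 1/2: L1 = 1/2
x* = (1/2, 0)
||x*||_1 = 1/2.

1/2


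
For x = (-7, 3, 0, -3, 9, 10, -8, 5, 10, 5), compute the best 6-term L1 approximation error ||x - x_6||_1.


Sorted |x_i| descending: [10, 10, 9, 8, 7, 5, 5, 3, 3, 0]
Keep top 6: [10, 10, 9, 8, 7, 5]
Tail entries: [5, 3, 3, 0]
L1 error = sum of tail = 11.

11


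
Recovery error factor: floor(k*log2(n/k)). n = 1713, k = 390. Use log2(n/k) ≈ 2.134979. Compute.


log2(n/k) = log2(1713/390) ≈ 2.134979.
k*log2(n/k) ≈ 390*2.134979 = 832.64181.
floor(832.64181) = 832.

832


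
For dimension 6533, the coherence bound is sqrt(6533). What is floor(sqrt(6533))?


80^2 = 6400 <= 6533 < 6561 = 81^2, so 80 <= sqrt(6533) < 81.
floor(sqrt(6533)) = 80.

80


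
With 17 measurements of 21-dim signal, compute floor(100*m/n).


100*m/n = 100*17/21 ≈ 80.9524.
floor = 80.

80


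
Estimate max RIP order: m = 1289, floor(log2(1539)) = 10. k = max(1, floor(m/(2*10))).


floor(log2(1539)) = 10.
2*10 = 20.
m/(2*floor(log2(n))) = 1289/20 ≈ 64.45.
floor = 64.
k = max(1, 64) = 64.

64


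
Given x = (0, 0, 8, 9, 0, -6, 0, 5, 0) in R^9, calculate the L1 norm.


Non-zero entries: [(2, 8), (3, 9), (5, -6), (7, 5)]
Absolute values: [8, 9, 6, 5]
||x||_1 = sum = 28.

28


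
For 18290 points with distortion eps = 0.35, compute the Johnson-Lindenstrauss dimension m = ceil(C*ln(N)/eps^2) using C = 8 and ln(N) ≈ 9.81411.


ln(18290) ≈ 9.81411.
eps^2 = 0.35^2 = 0.1225.
C*ln(N)/eps^2 ≈ 8*9.81411/0.1225 ≈ 640.9215.
m = ceil(640.9215) = 641.

641


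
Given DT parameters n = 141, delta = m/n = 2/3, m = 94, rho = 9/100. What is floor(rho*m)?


m = 2/3*141 = 94.
rho = 9/100.
rho*m = 9/100*94 = 8.46.
k = floor(8.46) = 8.

8


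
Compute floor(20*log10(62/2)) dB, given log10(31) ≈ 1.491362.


||x||/||e|| = 62/2 = 31.
log10(31) ≈ 1.491362.
20*log10(||x||/||e||) ≈ 20*1.491362 = 29.82724.
floor(29.82724) = 29.

29


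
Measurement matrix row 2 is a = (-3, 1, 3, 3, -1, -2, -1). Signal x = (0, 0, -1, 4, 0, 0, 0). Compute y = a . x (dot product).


Non-zero terms: ['3*-1', '3*4']
Products: [-3, 12]
y = sum = 9.

9


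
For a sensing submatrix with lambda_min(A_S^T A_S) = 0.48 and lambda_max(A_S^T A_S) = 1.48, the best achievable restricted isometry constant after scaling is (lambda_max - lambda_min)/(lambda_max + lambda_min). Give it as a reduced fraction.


lambda_max - lambda_min = 1.48 - 0.48 = 1.00.
lambda_max + lambda_min = 1.48 + 0.48 = 1.96.
delta = 1.00/1.96 = 100/196 = 25/49.

25/49


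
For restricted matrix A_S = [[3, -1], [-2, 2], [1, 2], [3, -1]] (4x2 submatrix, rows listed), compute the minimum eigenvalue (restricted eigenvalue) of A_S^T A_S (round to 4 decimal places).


A_S^T A_S = [[23, -8], [-8, 10]].
trace = 33.
det = 166.
disc = trace^2 - 4*det = 1089 - 4*166 = 425.
sqrt(425) ≈ 20.615528.
lam_min = (33 - sqrt(425))/2 ≈ (33 - 20.615528)/2 = 6.192236 ≈ 6.1922.

6.1922


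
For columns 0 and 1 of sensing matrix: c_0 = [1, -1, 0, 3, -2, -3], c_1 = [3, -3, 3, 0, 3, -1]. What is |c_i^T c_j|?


Inner product: 1*3 + -1*-3 + 0*3 + 3*0 + -2*3 + -3*-1
Products: [3, 3, 0, 0, -6, 3]
Sum = 3.
|dot| = 3.

3


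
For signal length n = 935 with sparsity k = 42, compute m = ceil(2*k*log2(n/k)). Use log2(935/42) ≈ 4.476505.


log2(n/k) = log2(935/42) ≈ 4.476505.
2*k*log2(n/k) ≈ 2*42*4.476505 = 376.02642.
m = ceil(376.02642) = 377.

377


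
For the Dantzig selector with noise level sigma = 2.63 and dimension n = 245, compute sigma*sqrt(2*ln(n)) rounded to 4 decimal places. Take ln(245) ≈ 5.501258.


ln(245) ≈ 5.501258.
2*ln(n) ≈ 11.002516.
sqrt(2*ln(n)) ≈ sqrt(11.002516) ≈ 3.317004.
threshold ≈ 2.63*3.317004 = 8.72372052 ≈ 8.7237.

8.7237


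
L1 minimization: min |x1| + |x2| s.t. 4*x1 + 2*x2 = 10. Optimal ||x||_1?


Axis intercepts:
  x1 = 5/2, x2 = 0: L1 = 5/2
  x1 = 0, x2 = 5: L1 = 5
x* = (5/2, 0)
||x*||_1 = 5/2.

5/2


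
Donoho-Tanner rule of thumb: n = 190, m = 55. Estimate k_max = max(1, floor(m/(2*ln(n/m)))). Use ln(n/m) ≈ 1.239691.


n/m = 190/55 = 38/11.
ln(n/m) ≈ 1.239691.
2*ln(n/m) ≈ 2.479382.
m/(2*ln(n/m)) ≈ 55/2.479382 ≈ 22.1829.
floor = 22.
k_max = max(1, 22) = 22.

22


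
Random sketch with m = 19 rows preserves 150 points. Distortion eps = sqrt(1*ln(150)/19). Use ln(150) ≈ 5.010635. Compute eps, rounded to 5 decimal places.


ln(150) ≈ 5.010635.
1*ln(N)/m ≈ 1*5.010635/19 ≈ 0.26371763.
eps = sqrt(0.26371763) ≈ 0.5135344 ≈ 0.51353.

0.51353
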